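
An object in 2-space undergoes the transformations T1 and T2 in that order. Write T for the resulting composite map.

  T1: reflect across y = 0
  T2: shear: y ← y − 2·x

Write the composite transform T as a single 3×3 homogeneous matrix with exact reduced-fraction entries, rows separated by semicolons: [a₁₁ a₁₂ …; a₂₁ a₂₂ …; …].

T = [1 0 0; -2 -1 0; 0 0 1]

T1 = [1 0 0; 0 -1 0; 0 0 1]
T2·T1 = [1 0 0; -2 -1 0; 0 0 1]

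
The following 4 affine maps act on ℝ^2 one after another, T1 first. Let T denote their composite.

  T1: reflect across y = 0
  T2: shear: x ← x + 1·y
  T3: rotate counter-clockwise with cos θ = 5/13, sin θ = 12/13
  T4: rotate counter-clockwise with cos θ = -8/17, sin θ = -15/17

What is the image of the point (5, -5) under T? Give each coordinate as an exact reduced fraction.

T(p) = (2255/221, -1010/221)

T1 reflect across y = 0: (5, -5) → (5, 5)
T2 shear: x ← x + 1·y: (5, 5) → (10, 5)
T3 rotate counter-clockwise with cos θ = 5/13, sin θ = 12/13: (10, 5) → (-10/13, 145/13)
T4 rotate counter-clockwise with cos θ = -8/17, sin θ = -15/17: (-10/13, 145/13) → (2255/221, -1010/221)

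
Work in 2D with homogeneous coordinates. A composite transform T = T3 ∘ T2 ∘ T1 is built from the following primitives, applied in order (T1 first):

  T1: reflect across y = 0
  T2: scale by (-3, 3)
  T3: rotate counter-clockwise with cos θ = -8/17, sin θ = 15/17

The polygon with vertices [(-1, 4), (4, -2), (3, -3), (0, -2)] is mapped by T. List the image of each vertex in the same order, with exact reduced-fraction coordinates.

T1 reflect across y = 0: (-1, 4) → (-1, -4); (4, -2) → (4, 2); (3, -3) → (3, 3); (0, -2) → (0, 2)
T2 scale by (-3, 3): (-1, -4) → (3, -12); (4, 2) → (-12, 6); (3, 3) → (-9, 9); (0, 2) → (0, 6)
T3 rotate counter-clockwise with cos θ = -8/17, sin θ = 15/17: (3, -12) → (156/17, 141/17); (-12, 6) → (6/17, -228/17); (-9, 9) → (-63/17, -207/17); (0, 6) → (-90/17, -48/17)

image vertices: (156/17, 141/17), (6/17, -228/17), (-63/17, -207/17), (-90/17, -48/17)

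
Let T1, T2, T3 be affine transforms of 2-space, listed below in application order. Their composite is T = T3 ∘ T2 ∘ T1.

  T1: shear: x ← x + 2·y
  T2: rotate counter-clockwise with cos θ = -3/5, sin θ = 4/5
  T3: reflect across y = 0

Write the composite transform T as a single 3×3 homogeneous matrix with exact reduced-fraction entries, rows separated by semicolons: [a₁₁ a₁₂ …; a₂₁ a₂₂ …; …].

T1 = [1 2 0; 0 1 0; 0 0 1]
T2·T1 = [-3/5 -2 0; 4/5 1 0; 0 0 1]
T3·…·T1 = [-3/5 -2 0; -4/5 -1 0; 0 0 1]

T = [-3/5 -2 0; -4/5 -1 0; 0 0 1]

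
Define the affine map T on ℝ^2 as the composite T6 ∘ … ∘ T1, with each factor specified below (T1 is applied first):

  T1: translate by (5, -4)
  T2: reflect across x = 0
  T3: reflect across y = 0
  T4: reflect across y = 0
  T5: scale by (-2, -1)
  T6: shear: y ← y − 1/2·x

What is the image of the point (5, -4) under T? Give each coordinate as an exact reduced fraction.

T(p) = (20, -2)

T1 translate by (5, -4): (5, -4) → (10, -8)
T2 reflect across x = 0: (10, -8) → (-10, -8)
T3 reflect across y = 0: (-10, -8) → (-10, 8)
T4 reflect across y = 0: (-10, 8) → (-10, -8)
T5 scale by (-2, -1): (-10, -8) → (20, 8)
T6 shear: y ← y − 1/2·x: (20, 8) → (20, -2)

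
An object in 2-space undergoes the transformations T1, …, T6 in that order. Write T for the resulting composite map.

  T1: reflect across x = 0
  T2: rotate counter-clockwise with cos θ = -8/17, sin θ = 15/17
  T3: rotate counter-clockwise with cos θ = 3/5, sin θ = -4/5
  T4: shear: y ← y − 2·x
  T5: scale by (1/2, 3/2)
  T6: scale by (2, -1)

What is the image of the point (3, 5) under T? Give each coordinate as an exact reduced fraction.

T(p) = (-29/5, -33/2)

T1 reflect across x = 0: (3, 5) → (-3, 5)
T2 rotate counter-clockwise with cos θ = -8/17, sin θ = 15/17: (-3, 5) → (-3, -5)
T3 rotate counter-clockwise with cos θ = 3/5, sin θ = -4/5: (-3, -5) → (-29/5, -3/5)
T4 shear: y ← y − 2·x: (-29/5, -3/5) → (-29/5, 11)
T5 scale by (1/2, 3/2): (-29/5, 11) → (-29/10, 33/2)
T6 scale by (2, -1): (-29/10, 33/2) → (-29/5, -33/2)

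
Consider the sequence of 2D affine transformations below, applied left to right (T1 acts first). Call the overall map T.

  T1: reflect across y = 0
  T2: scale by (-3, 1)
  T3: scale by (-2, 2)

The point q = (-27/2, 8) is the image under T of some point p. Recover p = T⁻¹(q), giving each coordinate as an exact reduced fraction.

T1 = [1 0 0; 0 -1 0; 0 0 1]
T2·T1 = [-3 0 0; 0 -1 0; 0 0 1]
T3·…·T1 = [6 0 0; 0 -2 0; 0 0 1]
det M = -12; M⁻¹ = [1/6 0 0; 0 -1/2 0; 0 0 1]
M⁻¹ · (-27/2, 8)ᵀ = (-9/4, -4)ᵀ

p = (-9/4, -4)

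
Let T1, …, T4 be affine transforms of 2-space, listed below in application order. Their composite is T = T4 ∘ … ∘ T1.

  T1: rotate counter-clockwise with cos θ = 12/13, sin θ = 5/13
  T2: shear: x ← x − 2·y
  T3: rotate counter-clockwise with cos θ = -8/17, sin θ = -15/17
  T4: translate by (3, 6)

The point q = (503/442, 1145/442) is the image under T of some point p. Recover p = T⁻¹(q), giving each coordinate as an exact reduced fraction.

p = (7/2, -3/2)

T1 = [12/13 -5/13 0; 5/13 12/13 0; 0 0 1]
T2·T1 = [2/13 -29/13 0; 5/13 12/13 0; 0 0 1]
T3·…·T1 = [59/221 412/221 0; -70/221 339/221 0; 0 0 1]
T4·…·T1 = [59/221 412/221 3; -70/221 339/221 6; 0 0 1]
det M = 1; M⁻¹ = [339/221 -412/221 1455/221; 70/221 59/221 -564/221; 0 0 1]
M⁻¹ · (503/442, 1145/442)ᵀ = (7/2, -3/2)ᵀ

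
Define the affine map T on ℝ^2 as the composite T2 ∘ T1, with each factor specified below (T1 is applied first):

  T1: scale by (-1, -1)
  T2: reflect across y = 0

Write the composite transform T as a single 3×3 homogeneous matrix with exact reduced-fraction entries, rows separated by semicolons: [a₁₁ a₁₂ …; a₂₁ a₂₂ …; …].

T1 = [-1 0 0; 0 -1 0; 0 0 1]
T2·T1 = [-1 0 0; 0 1 0; 0 0 1]

T = [-1 0 0; 0 1 0; 0 0 1]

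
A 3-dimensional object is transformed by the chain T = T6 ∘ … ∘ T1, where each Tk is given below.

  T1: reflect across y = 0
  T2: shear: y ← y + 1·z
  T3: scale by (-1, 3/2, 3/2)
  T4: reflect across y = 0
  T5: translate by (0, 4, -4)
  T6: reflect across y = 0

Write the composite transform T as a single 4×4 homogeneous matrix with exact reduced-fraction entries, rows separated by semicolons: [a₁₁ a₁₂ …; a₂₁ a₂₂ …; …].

T1 = [1 0 0 0; 0 -1 0 0; 0 0 1 0; 0 0 0 1]
T2·T1 = [1 0 0 0; 0 -1 1 0; 0 0 1 0; 0 0 0 1]
T3·…·T1 = [-1 0 0 0; 0 -3/2 3/2 0; 0 0 3/2 0; 0 0 0 1]
T4·…·T1 = [-1 0 0 0; 0 3/2 -3/2 0; 0 0 3/2 0; 0 0 0 1]
T5·…·T1 = [-1 0 0 0; 0 3/2 -3/2 4; 0 0 3/2 -4; 0 0 0 1]
T6·…·T1 = [-1 0 0 0; 0 -3/2 3/2 -4; 0 0 3/2 -4; 0 0 0 1]

T = [-1 0 0 0; 0 -3/2 3/2 -4; 0 0 3/2 -4; 0 0 0 1]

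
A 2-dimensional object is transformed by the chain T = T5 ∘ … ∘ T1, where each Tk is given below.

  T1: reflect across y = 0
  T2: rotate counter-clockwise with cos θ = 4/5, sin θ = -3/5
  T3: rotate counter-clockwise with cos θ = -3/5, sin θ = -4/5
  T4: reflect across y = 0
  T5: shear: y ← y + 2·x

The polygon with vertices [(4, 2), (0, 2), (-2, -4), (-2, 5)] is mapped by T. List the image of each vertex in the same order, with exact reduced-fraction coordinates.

image vertices: (-22/5, -48/5), (-14/25, -76/25), (76/25, 234/25), (13/25, -108/25)

T1 reflect across y = 0: (4, 2) → (4, -2); (0, 2) → (0, -2); (-2, -4) → (-2, 4); (-2, 5) → (-2, -5)
T2 rotate counter-clockwise with cos θ = 4/5, sin θ = -3/5: (4, -2) → (2, -4); (0, -2) → (-6/5, -8/5); (-2, 4) → (4/5, 22/5); (-2, -5) → (-23/5, -14/5)
T3 rotate counter-clockwise with cos θ = -3/5, sin θ = -4/5: (2, -4) → (-22/5, 4/5); (-6/5, -8/5) → (-14/25, 48/25); (4/5, 22/5) → (76/25, -82/25); (-23/5, -14/5) → (13/25, 134/25)
T4 reflect across y = 0: (-22/5, 4/5) → (-22/5, -4/5); (-14/25, 48/25) → (-14/25, -48/25); (76/25, -82/25) → (76/25, 82/25); (13/25, 134/25) → (13/25, -134/25)
T5 shear: y ← y + 2·x: (-22/5, -4/5) → (-22/5, -48/5); (-14/25, -48/25) → (-14/25, -76/25); (76/25, 82/25) → (76/25, 234/25); (13/25, -134/25) → (13/25, -108/25)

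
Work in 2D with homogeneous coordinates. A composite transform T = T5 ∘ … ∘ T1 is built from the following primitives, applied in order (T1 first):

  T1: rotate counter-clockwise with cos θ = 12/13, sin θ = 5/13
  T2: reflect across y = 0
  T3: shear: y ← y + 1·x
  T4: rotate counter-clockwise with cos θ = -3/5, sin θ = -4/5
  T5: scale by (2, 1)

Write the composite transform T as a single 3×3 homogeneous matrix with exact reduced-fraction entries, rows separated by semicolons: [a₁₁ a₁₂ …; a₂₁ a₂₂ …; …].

T1 = [12/13 -5/13 0; 5/13 12/13 0; 0 0 1]
T2·T1 = [12/13 -5/13 0; -5/13 -12/13 0; 0 0 1]
T3·…·T1 = [12/13 -5/13 0; 7/13 -17/13 0; 0 0 1]
T4·…·T1 = [-8/65 -53/65 0; -69/65 71/65 0; 0 0 1]
T5·…·T1 = [-16/65 -106/65 0; -69/65 71/65 0; 0 0 1]

T = [-16/65 -106/65 0; -69/65 71/65 0; 0 0 1]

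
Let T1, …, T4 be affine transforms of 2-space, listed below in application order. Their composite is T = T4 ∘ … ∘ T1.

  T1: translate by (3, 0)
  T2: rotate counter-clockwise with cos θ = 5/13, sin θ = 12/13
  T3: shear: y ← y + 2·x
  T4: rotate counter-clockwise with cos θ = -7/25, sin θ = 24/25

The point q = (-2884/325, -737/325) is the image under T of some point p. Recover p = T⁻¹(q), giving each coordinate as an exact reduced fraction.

p = (5, 3)

T1 = [1 0 3; 0 1 0; 0 0 1]
T2·T1 = [5/13 -12/13 15/13; 12/13 5/13 36/13; 0 0 1]
T3·…·T1 = [5/13 -12/13 15/13; 22/13 -19/13 66/13; 0 0 1]
T4·…·T1 = [-563/325 108/65 -1689/325; -34/325 -31/65 -102/325; 0 0 1]
det M = 1; M⁻¹ = [-31/65 -108/65 -3; 34/325 -563/325 0; 0 0 1]
M⁻¹ · (-2884/325, -737/325)ᵀ = (5, 3)ᵀ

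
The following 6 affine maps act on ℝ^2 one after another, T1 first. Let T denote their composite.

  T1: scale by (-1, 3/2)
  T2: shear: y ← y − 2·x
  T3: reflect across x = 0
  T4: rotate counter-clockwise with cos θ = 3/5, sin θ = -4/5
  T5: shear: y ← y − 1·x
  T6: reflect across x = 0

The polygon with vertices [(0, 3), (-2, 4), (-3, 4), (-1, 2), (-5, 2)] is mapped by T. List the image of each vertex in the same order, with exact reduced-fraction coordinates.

image vertices: (-18/5, -9/10), (-2/5, 12/5), (9/5, 21/5), (-1/5, 6/5), (43/5, 42/5)

T1 scale by (-1, 3/2): (0, 3) → (0, 9/2); (-2, 4) → (2, 6); (-3, 4) → (3, 6); (-1, 2) → (1, 3); (-5, 2) → (5, 3)
T2 shear: y ← y − 2·x: (0, 9/2) → (0, 9/2); (2, 6) → (2, 2); (3, 6) → (3, 0); (1, 3) → (1, 1); (5, 3) → (5, -7)
T3 reflect across x = 0: (0, 9/2) → (0, 9/2); (2, 2) → (-2, 2); (3, 0) → (-3, 0); (1, 1) → (-1, 1); (5, -7) → (-5, -7)
T4 rotate counter-clockwise with cos θ = 3/5, sin θ = -4/5: (0, 9/2) → (18/5, 27/10); (-2, 2) → (2/5, 14/5); (-3, 0) → (-9/5, 12/5); (-1, 1) → (1/5, 7/5); (-5, -7) → (-43/5, -1/5)
T5 shear: y ← y − 1·x: (18/5, 27/10) → (18/5, -9/10); (2/5, 14/5) → (2/5, 12/5); (-9/5, 12/5) → (-9/5, 21/5); (1/5, 7/5) → (1/5, 6/5); (-43/5, -1/5) → (-43/5, 42/5)
T6 reflect across x = 0: (18/5, -9/10) → (-18/5, -9/10); (2/5, 12/5) → (-2/5, 12/5); (-9/5, 21/5) → (9/5, 21/5); (1/5, 6/5) → (-1/5, 6/5); (-43/5, 42/5) → (43/5, 42/5)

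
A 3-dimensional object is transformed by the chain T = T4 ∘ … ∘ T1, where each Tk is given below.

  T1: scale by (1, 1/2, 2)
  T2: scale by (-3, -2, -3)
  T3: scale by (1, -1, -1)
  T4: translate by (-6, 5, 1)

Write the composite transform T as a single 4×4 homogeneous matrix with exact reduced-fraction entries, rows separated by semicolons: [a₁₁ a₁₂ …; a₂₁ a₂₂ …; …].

T1 = [1 0 0 0; 0 1/2 0 0; 0 0 2 0; 0 0 0 1]
T2·T1 = [-3 0 0 0; 0 -1 0 0; 0 0 -6 0; 0 0 0 1]
T3·…·T1 = [-3 0 0 0; 0 1 0 0; 0 0 6 0; 0 0 0 1]
T4·…·T1 = [-3 0 0 -6; 0 1 0 5; 0 0 6 1; 0 0 0 1]

T = [-3 0 0 -6; 0 1 0 5; 0 0 6 1; 0 0 0 1]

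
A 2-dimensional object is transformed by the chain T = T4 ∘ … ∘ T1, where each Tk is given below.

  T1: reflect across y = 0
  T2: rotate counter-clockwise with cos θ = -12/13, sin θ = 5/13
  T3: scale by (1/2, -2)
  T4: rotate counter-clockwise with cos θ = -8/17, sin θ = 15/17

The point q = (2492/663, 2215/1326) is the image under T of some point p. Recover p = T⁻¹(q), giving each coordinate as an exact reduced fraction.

p = (4/3, 5/3)

T1 = [1 0 0; 0 -1 0; 0 0 1]
T2·T1 = [-12/13 5/13 0; 5/13 12/13 0; 0 0 1]
T3·…·T1 = [-6/13 5/26 0; -10/13 -24/13 0; 0 0 1]
T4·…·T1 = [198/221 20/13 0; -10/221 27/26 0; 0 0 1]
det M = 1; M⁻¹ = [27/26 -20/13 0; 10/221 198/221 0; 0 0 1]
M⁻¹ · (2492/663, 2215/1326)ᵀ = (4/3, 5/3)ᵀ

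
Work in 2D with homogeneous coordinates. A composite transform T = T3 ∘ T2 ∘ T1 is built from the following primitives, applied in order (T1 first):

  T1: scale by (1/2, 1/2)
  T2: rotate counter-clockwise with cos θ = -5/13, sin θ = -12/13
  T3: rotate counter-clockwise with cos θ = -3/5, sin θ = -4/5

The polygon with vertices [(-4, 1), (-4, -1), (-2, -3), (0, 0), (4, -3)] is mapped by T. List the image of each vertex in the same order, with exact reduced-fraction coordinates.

T1 scale by (1/2, 1/2): (-4, 1) → (-2, 1/2); (-4, -1) → (-2, -1/2); (-2, -3) → (-1, -3/2); (0, 0) → (0, 0); (4, -3) → (2, -3/2)
T2 rotate counter-clockwise with cos θ = -5/13, sin θ = -12/13: (-2, 1/2) → (16/13, 43/26); (-2, -1/2) → (4/13, 53/26); (-1, -3/2) → (-1, 3/2); (0, 0) → (0, 0); (2, -3/2) → (-28/13, -33/26)
T3 rotate counter-clockwise with cos θ = -3/5, sin θ = -4/5: (16/13, 43/26) → (38/65, -257/130); (4/13, 53/26) → (94/65, -191/130); (-1, 3/2) → (9/5, -1/10); (0, 0) → (0, 0); (-28/13, -33/26) → (18/65, 323/130)

image vertices: (38/65, -257/130), (94/65, -191/130), (9/5, -1/10), (0, 0), (18/65, 323/130)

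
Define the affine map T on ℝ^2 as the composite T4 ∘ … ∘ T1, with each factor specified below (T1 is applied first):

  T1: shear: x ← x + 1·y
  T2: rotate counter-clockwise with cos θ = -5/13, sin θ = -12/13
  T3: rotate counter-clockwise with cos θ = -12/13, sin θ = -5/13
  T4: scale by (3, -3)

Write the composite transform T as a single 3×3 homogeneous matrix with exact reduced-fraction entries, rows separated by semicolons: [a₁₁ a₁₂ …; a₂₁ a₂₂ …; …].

T1 = [1 1 0; 0 1 0; 0 0 1]
T2·T1 = [-5/13 7/13 0; -12/13 -17/13 0; 0 0 1]
T3·…·T1 = [0 -1 0; 1 1 0; 0 0 1]
T4·…·T1 = [0 -3 0; -3 -3 0; 0 0 1]

T = [0 -3 0; -3 -3 0; 0 0 1]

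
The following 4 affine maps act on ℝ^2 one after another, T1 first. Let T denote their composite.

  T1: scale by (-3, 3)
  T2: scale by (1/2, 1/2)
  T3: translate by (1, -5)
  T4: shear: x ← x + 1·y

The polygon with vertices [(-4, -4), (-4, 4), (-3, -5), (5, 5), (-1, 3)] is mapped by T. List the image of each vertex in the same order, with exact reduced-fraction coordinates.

image vertices: (-4, -11), (8, 1), (-7, -25/2), (-4, 5/2), (2, -1/2)

T1 scale by (-3, 3): (-4, -4) → (12, -12); (-4, 4) → (12, 12); (-3, -5) → (9, -15); (5, 5) → (-15, 15); (-1, 3) → (3, 9)
T2 scale by (1/2, 1/2): (12, -12) → (6, -6); (12, 12) → (6, 6); (9, -15) → (9/2, -15/2); (-15, 15) → (-15/2, 15/2); (3, 9) → (3/2, 9/2)
T3 translate by (1, -5): (6, -6) → (7, -11); (6, 6) → (7, 1); (9/2, -15/2) → (11/2, -25/2); (-15/2, 15/2) → (-13/2, 5/2); (3/2, 9/2) → (5/2, -1/2)
T4 shear: x ← x + 1·y: (7, -11) → (-4, -11); (7, 1) → (8, 1); (11/2, -25/2) → (-7, -25/2); (-13/2, 5/2) → (-4, 5/2); (5/2, -1/2) → (2, -1/2)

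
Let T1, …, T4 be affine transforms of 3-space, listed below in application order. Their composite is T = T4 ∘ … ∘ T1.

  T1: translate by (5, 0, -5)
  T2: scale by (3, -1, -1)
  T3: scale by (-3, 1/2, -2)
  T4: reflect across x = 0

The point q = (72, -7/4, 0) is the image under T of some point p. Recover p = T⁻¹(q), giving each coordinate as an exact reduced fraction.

p = (3, 7/2, 5)

T1 = [1 0 0 5; 0 1 0 0; 0 0 1 -5; 0 0 0 1]
T2·T1 = [3 0 0 15; 0 -1 0 0; 0 0 -1 5; 0 0 0 1]
T3·…·T1 = [-9 0 0 -45; 0 -1/2 0 0; 0 0 2 -10; 0 0 0 1]
T4·…·T1 = [9 0 0 45; 0 -1/2 0 0; 0 0 2 -10; 0 0 0 1]
det M = -9; M⁻¹ = [1/9 0 0 -5; 0 -2 0 0; 0 0 1/2 5; 0 0 0 1]
M⁻¹ · (72, -7/4, 0)ᵀ = (3, 7/2, 5)ᵀ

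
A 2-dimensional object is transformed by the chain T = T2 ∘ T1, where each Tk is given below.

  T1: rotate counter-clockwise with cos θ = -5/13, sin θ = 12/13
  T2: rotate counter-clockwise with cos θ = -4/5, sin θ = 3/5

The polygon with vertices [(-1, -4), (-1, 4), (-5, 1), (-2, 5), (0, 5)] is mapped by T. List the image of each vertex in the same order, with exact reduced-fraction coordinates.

image vertices: (-236/65, 127/65), (268/65, -1/65), (11/5, 23/5), (347/65, 46/65), (63/13, -16/13)

T1 rotate counter-clockwise with cos θ = -5/13, sin θ = 12/13: (-1, -4) → (53/13, 8/13); (-1, 4) → (-43/13, -32/13); (-5, 1) → (1, -5); (-2, 5) → (-50/13, -49/13); (0, 5) → (-60/13, -25/13)
T2 rotate counter-clockwise with cos θ = -4/5, sin θ = 3/5: (53/13, 8/13) → (-236/65, 127/65); (-43/13, -32/13) → (268/65, -1/65); (1, -5) → (11/5, 23/5); (-50/13, -49/13) → (347/65, 46/65); (-60/13, -25/13) → (63/13, -16/13)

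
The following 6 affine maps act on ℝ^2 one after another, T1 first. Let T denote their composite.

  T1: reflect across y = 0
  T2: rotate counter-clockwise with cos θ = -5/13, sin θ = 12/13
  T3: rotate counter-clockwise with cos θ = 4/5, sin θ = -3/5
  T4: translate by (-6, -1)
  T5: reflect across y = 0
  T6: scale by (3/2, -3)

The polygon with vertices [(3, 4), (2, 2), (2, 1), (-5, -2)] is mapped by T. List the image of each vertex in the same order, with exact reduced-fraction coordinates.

image vertices: (-27/13, 36/13), (-348/65, 87/65), (-177/26, 27/13), (-894/65, -1044/65)

T1 reflect across y = 0: (3, 4) → (3, -4); (2, 2) → (2, -2); (2, 1) → (2, -1); (-5, -2) → (-5, 2)
T2 rotate counter-clockwise with cos θ = -5/13, sin θ = 12/13: (3, -4) → (33/13, 56/13); (2, -2) → (14/13, 34/13); (2, -1) → (2/13, 29/13); (-5, 2) → (1/13, -70/13)
T3 rotate counter-clockwise with cos θ = 4/5, sin θ = -3/5: (33/13, 56/13) → (60/13, 25/13); (14/13, 34/13) → (158/65, 94/65); (2/13, 29/13) → (19/13, 22/13); (1/13, -70/13) → (-206/65, -283/65)
T4 translate by (-6, -1): (60/13, 25/13) → (-18/13, 12/13); (158/65, 94/65) → (-232/65, 29/65); (19/13, 22/13) → (-59/13, 9/13); (-206/65, -283/65) → (-596/65, -348/65)
T5 reflect across y = 0: (-18/13, 12/13) → (-18/13, -12/13); (-232/65, 29/65) → (-232/65, -29/65); (-59/13, 9/13) → (-59/13, -9/13); (-596/65, -348/65) → (-596/65, 348/65)
T6 scale by (3/2, -3): (-18/13, -12/13) → (-27/13, 36/13); (-232/65, -29/65) → (-348/65, 87/65); (-59/13, -9/13) → (-177/26, 27/13); (-596/65, 348/65) → (-894/65, -1044/65)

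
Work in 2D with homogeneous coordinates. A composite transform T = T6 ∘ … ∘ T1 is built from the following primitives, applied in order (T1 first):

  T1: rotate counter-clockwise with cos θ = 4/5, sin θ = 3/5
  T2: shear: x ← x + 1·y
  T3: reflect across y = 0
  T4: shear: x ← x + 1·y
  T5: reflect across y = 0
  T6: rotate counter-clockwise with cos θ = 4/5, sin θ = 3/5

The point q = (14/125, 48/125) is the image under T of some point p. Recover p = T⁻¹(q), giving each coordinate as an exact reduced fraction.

T1 = [4/5 -3/5 0; 3/5 4/5 0; 0 0 1]
T2·T1 = [7/5 1/5 0; 3/5 4/5 0; 0 0 1]
T3·…·T1 = [7/5 1/5 0; -3/5 -4/5 0; 0 0 1]
T4·…·T1 = [4/5 -3/5 0; -3/5 -4/5 0; 0 0 1]
T5·…·T1 = [4/5 -3/5 0; 3/5 4/5 0; 0 0 1]
T6·…·T1 = [7/25 -24/25 0; 24/25 7/25 0; 0 0 1]
det M = 1; M⁻¹ = [7/25 24/25 0; -24/25 7/25 0; 0 0 1]
M⁻¹ · (14/125, 48/125)ᵀ = (2/5, 0)ᵀ

p = (2/5, 0)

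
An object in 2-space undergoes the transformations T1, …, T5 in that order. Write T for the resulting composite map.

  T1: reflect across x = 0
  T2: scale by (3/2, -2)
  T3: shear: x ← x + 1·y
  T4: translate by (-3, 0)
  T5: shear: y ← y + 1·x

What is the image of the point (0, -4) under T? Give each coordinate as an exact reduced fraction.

T1 reflect across x = 0: (0, -4) → (0, -4)
T2 scale by (3/2, -2): (0, -4) → (0, 8)
T3 shear: x ← x + 1·y: (0, 8) → (8, 8)
T4 translate by (-3, 0): (8, 8) → (5, 8)
T5 shear: y ← y + 1·x: (5, 8) → (5, 13)

T(p) = (5, 13)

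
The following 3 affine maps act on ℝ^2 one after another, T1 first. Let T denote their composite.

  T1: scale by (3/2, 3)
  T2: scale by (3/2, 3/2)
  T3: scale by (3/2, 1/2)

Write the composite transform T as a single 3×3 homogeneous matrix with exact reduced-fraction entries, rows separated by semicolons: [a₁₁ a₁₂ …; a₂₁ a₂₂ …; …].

T = [27/8 0 0; 0 9/4 0; 0 0 1]

T1 = [3/2 0 0; 0 3 0; 0 0 1]
T2·T1 = [9/4 0 0; 0 9/2 0; 0 0 1]
T3·…·T1 = [27/8 0 0; 0 9/4 0; 0 0 1]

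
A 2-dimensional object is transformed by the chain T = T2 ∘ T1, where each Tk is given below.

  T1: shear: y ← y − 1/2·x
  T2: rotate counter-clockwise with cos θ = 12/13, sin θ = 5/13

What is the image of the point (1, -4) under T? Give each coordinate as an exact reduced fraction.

T(p) = (69/26, -49/13)

T1 shear: y ← y − 1/2·x: (1, -4) → (1, -9/2)
T2 rotate counter-clockwise with cos θ = 12/13, sin θ = 5/13: (1, -9/2) → (69/26, -49/13)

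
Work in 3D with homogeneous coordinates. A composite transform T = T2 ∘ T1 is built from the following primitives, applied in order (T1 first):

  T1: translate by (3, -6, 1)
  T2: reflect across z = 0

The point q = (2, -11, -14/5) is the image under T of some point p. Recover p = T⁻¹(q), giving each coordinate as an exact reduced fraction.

p = (-1, -5, 9/5)

T1 = [1 0 0 3; 0 1 0 -6; 0 0 1 1; 0 0 0 1]
T2·T1 = [1 0 0 3; 0 1 0 -6; 0 0 -1 -1; 0 0 0 1]
det M = -1; M⁻¹ = [1 0 0 -3; 0 1 0 6; 0 0 -1 -1; 0 0 0 1]
M⁻¹ · (2, -11, -14/5)ᵀ = (-1, -5, 9/5)ᵀ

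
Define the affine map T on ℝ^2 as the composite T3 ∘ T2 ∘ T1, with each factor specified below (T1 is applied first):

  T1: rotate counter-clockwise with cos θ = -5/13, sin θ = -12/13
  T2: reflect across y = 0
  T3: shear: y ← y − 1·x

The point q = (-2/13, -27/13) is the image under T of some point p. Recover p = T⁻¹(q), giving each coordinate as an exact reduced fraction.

p = (-2, -1)

T1 = [-5/13 12/13 0; -12/13 -5/13 0; 0 0 1]
T2·T1 = [-5/13 12/13 0; 12/13 5/13 0; 0 0 1]
T3·…·T1 = [-5/13 12/13 0; 17/13 -7/13 0; 0 0 1]
det M = -1; M⁻¹ = [7/13 12/13 0; 17/13 5/13 0; 0 0 1]
M⁻¹ · (-2/13, -27/13)ᵀ = (-2, -1)ᵀ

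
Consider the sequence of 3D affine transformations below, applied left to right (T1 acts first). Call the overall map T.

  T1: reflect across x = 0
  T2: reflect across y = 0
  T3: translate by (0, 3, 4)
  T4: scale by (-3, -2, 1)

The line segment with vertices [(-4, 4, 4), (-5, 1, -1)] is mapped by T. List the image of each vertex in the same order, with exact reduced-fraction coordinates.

image vertices: (-12, 2, 8), (-15, -4, 3)

T1 reflect across x = 0: (-4, 4, 4) → (4, 4, 4); (-5, 1, -1) → (5, 1, -1)
T2 reflect across y = 0: (4, 4, 4) → (4, -4, 4); (5, 1, -1) → (5, -1, -1)
T3 translate by (0, 3, 4): (4, -4, 4) → (4, -1, 8); (5, -1, -1) → (5, 2, 3)
T4 scale by (-3, -2, 1): (4, -1, 8) → (-12, 2, 8); (5, 2, 3) → (-15, -4, 3)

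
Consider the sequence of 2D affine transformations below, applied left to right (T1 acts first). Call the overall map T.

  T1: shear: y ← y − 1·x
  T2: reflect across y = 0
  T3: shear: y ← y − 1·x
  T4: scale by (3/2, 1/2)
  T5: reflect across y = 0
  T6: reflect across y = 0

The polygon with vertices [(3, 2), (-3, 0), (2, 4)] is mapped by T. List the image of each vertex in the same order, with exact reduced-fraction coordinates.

T1 shear: y ← y − 1·x: (3, 2) → (3, -1); (-3, 0) → (-3, 3); (2, 4) → (2, 2)
T2 reflect across y = 0: (3, -1) → (3, 1); (-3, 3) → (-3, -3); (2, 2) → (2, -2)
T3 shear: y ← y − 1·x: (3, 1) → (3, -2); (-3, -3) → (-3, 0); (2, -2) → (2, -4)
T4 scale by (3/2, 1/2): (3, -2) → (9/2, -1); (-3, 0) → (-9/2, 0); (2, -4) → (3, -2)
T5 reflect across y = 0: (9/2, -1) → (9/2, 1); (-9/2, 0) → (-9/2, 0); (3, -2) → (3, 2)
T6 reflect across y = 0: (9/2, 1) → (9/2, -1); (-9/2, 0) → (-9/2, 0); (3, 2) → (3, -2)

image vertices: (9/2, -1), (-9/2, 0), (3, -2)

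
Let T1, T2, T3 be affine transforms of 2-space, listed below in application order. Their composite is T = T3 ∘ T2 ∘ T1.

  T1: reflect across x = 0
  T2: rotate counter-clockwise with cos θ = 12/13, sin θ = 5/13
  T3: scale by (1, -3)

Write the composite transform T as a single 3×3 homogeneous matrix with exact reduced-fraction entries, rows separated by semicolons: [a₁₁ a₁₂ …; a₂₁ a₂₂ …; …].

T = [-12/13 -5/13 0; 15/13 -36/13 0; 0 0 1]

T1 = [-1 0 0; 0 1 0; 0 0 1]
T2·T1 = [-12/13 -5/13 0; -5/13 12/13 0; 0 0 1]
T3·…·T1 = [-12/13 -5/13 0; 15/13 -36/13 0; 0 0 1]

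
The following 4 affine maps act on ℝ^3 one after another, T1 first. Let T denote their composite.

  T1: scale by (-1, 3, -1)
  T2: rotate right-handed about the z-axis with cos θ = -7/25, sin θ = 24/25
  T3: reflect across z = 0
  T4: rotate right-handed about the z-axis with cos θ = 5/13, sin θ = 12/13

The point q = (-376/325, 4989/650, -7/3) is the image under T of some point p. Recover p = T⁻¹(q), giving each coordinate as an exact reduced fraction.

p = (-2, -5/2, -7/3)

T1 = [-1 0 0 0; 0 3 0 0; 0 0 -1 0; 0 0 0 1]
T2·T1 = [7/25 -72/25 0 0; -24/25 -21/25 0 0; 0 0 -1 0; 0 0 0 1]
T3·…·T1 = [7/25 -72/25 0 0; -24/25 -21/25 0 0; 0 0 1 0; 0 0 0 1]
T4·…·T1 = [323/325 -108/325 0 0; -36/325 -969/325 0 0; 0 0 1 0; 0 0 0 1]
det M = -3; M⁻¹ = [323/325 -36/325 0 0; -12/325 -323/975 0 0; 0 0 1 0; 0 0 0 1]
M⁻¹ · (-376/325, 4989/650, -7/3)ᵀ = (-2, -5/2, -7/3)ᵀ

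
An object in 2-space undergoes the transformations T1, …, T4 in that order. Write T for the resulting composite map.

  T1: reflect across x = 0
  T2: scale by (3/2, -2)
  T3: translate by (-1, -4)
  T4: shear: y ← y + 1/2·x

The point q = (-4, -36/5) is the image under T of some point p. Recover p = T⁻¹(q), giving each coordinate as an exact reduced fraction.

T1 = [-1 0 0; 0 1 0; 0 0 1]
T2·T1 = [-3/2 0 0; 0 -2 0; 0 0 1]
T3·…·T1 = [-3/2 0 -1; 0 -2 -4; 0 0 1]
T4·…·T1 = [-3/2 0 -1; -3/4 -2 -9/2; 0 0 1]
det M = 3; M⁻¹ = [-2/3 0 -2/3; 1/4 -1/2 -2; 0 0 1]
M⁻¹ · (-4, -36/5)ᵀ = (2, 3/5)ᵀ

p = (2, 3/5)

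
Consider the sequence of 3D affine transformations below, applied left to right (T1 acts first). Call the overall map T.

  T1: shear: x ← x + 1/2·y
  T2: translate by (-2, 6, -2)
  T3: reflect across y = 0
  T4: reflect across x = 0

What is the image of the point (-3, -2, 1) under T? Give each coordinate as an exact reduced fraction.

T(p) = (6, -4, -1)

T1 shear: x ← x + 1/2·y: (-3, -2, 1) → (-4, -2, 1)
T2 translate by (-2, 6, -2): (-4, -2, 1) → (-6, 4, -1)
T3 reflect across y = 0: (-6, 4, -1) → (-6, -4, -1)
T4 reflect across x = 0: (-6, -4, -1) → (6, -4, -1)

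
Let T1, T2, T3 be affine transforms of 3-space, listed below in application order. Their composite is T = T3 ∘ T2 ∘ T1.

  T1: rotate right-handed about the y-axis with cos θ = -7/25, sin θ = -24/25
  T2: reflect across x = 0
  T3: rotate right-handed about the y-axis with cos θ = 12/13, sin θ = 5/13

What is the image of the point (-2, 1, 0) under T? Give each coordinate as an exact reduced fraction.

T(p) = (-408/325, 1, -506/325)

T1 rotate right-handed about the y-axis with cos θ = -7/25, sin θ = -24/25: (-2, 1, 0) → (14/25, 1, -48/25)
T2 reflect across x = 0: (14/25, 1, -48/25) → (-14/25, 1, -48/25)
T3 rotate right-handed about the y-axis with cos θ = 12/13, sin θ = 5/13: (-14/25, 1, -48/25) → (-408/325, 1, -506/325)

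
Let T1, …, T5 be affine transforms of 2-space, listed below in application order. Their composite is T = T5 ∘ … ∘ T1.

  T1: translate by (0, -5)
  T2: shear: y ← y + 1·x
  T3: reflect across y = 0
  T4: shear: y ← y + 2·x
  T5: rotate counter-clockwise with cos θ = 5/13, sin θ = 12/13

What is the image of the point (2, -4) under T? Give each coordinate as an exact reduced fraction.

T(p) = (-122/13, 79/13)

T1 translate by (0, -5): (2, -4) → (2, -9)
T2 shear: y ← y + 1·x: (2, -9) → (2, -7)
T3 reflect across y = 0: (2, -7) → (2, 7)
T4 shear: y ← y + 2·x: (2, 7) → (2, 11)
T5 rotate counter-clockwise with cos θ = 5/13, sin θ = 12/13: (2, 11) → (-122/13, 79/13)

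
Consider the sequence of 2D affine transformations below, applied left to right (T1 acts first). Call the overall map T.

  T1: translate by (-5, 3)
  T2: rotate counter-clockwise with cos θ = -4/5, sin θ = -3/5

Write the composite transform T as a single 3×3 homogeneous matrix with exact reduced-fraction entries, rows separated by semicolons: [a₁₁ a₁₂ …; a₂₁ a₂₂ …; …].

T = [-4/5 3/5 29/5; -3/5 -4/5 3/5; 0 0 1]

T1 = [1 0 -5; 0 1 3; 0 0 1]
T2·T1 = [-4/5 3/5 29/5; -3/5 -4/5 3/5; 0 0 1]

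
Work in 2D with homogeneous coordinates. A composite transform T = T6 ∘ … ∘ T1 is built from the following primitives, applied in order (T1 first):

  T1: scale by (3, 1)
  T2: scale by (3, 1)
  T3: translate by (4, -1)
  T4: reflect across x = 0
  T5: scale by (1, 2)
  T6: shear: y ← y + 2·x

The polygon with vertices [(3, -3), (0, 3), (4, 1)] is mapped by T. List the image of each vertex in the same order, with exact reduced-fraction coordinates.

image vertices: (-31, -70), (-4, -4), (-40, -80)

T1 scale by (3, 1): (3, -3) → (9, -3); (0, 3) → (0, 3); (4, 1) → (12, 1)
T2 scale by (3, 1): (9, -3) → (27, -3); (0, 3) → (0, 3); (12, 1) → (36, 1)
T3 translate by (4, -1): (27, -3) → (31, -4); (0, 3) → (4, 2); (36, 1) → (40, 0)
T4 reflect across x = 0: (31, -4) → (-31, -4); (4, 2) → (-4, 2); (40, 0) → (-40, 0)
T5 scale by (1, 2): (-31, -4) → (-31, -8); (-4, 2) → (-4, 4); (-40, 0) → (-40, 0)
T6 shear: y ← y + 2·x: (-31, -8) → (-31, -70); (-4, 4) → (-4, -4); (-40, 0) → (-40, -80)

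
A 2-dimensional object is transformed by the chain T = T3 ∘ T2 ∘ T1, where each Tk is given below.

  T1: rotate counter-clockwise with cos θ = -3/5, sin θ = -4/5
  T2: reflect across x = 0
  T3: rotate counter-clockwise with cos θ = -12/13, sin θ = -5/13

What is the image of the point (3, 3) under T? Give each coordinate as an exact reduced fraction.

T1 rotate counter-clockwise with cos θ = -3/5, sin θ = -4/5: (3, 3) → (3/5, -21/5)
T2 reflect across x = 0: (3/5, -21/5) → (-3/5, -21/5)
T3 rotate counter-clockwise with cos θ = -12/13, sin θ = -5/13: (-3/5, -21/5) → (-69/65, 267/65)

T(p) = (-69/65, 267/65)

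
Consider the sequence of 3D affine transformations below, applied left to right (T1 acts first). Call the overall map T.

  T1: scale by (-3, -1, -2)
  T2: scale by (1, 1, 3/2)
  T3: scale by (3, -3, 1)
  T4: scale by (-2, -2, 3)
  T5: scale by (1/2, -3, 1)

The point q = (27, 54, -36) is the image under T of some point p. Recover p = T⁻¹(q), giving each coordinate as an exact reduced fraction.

T1 = [-3 0 0 0; 0 -1 0 0; 0 0 -2 0; 0 0 0 1]
T2·T1 = [-3 0 0 0; 0 -1 0 0; 0 0 -3 0; 0 0 0 1]
T3·…·T1 = [-9 0 0 0; 0 3 0 0; 0 0 -3 0; 0 0 0 1]
T4·…·T1 = [18 0 0 0; 0 -6 0 0; 0 0 -9 0; 0 0 0 1]
T5·…·T1 = [9 0 0 0; 0 18 0 0; 0 0 -9 0; 0 0 0 1]
det M = -1458; M⁻¹ = [1/9 0 0 0; 0 1/18 0 0; 0 0 -1/9 0; 0 0 0 1]
M⁻¹ · (27, 54, -36)ᵀ = (3, 3, 4)ᵀ

p = (3, 3, 4)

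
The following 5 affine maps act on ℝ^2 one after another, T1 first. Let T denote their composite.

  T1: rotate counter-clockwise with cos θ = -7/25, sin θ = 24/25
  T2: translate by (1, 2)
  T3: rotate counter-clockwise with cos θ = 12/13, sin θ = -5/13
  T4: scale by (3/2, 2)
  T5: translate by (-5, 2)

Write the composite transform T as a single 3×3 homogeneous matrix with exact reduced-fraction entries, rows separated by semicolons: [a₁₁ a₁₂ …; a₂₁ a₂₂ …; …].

T = [54/325 -969/650 -32/13; 646/325 72/325 64/13; 0 0 1]

T1 = [-7/25 -24/25 0; 24/25 -7/25 0; 0 0 1]
T2·T1 = [-7/25 -24/25 1; 24/25 -7/25 2; 0 0 1]
T3·…·T1 = [36/325 -323/325 22/13; 323/325 36/325 19/13; 0 0 1]
T4·…·T1 = [54/325 -969/650 33/13; 646/325 72/325 38/13; 0 0 1]
T5·…·T1 = [54/325 -969/650 -32/13; 646/325 72/325 64/13; 0 0 1]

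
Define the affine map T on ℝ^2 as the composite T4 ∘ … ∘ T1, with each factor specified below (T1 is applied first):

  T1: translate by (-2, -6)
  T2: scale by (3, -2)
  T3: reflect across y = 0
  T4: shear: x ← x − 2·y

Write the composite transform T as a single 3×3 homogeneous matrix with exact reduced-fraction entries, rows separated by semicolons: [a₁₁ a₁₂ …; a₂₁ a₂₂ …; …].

T = [3 -4 18; 0 2 -12; 0 0 1]

T1 = [1 0 -2; 0 1 -6; 0 0 1]
T2·T1 = [3 0 -6; 0 -2 12; 0 0 1]
T3·…·T1 = [3 0 -6; 0 2 -12; 0 0 1]
T4·…·T1 = [3 -4 18; 0 2 -12; 0 0 1]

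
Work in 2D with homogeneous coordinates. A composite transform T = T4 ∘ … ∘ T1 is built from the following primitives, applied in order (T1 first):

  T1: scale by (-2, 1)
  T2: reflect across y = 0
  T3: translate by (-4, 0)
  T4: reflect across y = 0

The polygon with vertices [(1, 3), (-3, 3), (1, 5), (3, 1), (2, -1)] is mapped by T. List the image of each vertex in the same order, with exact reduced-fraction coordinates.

image vertices: (-6, 3), (2, 3), (-6, 5), (-10, 1), (-8, -1)

T1 scale by (-2, 1): (1, 3) → (-2, 3); (-3, 3) → (6, 3); (1, 5) → (-2, 5); (3, 1) → (-6, 1); (2, -1) → (-4, -1)
T2 reflect across y = 0: (-2, 3) → (-2, -3); (6, 3) → (6, -3); (-2, 5) → (-2, -5); (-6, 1) → (-6, -1); (-4, -1) → (-4, 1)
T3 translate by (-4, 0): (-2, -3) → (-6, -3); (6, -3) → (2, -3); (-2, -5) → (-6, -5); (-6, -1) → (-10, -1); (-4, 1) → (-8, 1)
T4 reflect across y = 0: (-6, -3) → (-6, 3); (2, -3) → (2, 3); (-6, -5) → (-6, 5); (-10, -1) → (-10, 1); (-8, 1) → (-8, -1)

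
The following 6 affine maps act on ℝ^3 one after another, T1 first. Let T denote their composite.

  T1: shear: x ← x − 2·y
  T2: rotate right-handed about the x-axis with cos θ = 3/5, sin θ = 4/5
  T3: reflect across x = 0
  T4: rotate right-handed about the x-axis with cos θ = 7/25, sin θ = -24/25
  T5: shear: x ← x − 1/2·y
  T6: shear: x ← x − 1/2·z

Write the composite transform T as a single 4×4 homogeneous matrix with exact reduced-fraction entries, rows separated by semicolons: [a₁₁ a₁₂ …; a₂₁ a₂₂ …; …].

T1 = [1 -2 0 0; 0 1 0 0; 0 0 1 0; 0 0 0 1]
T2·T1 = [1 -2 0 0; 0 3/5 -4/5 0; 0 4/5 3/5 0; 0 0 0 1]
T3·…·T1 = [-1 2 0 0; 0 3/5 -4/5 0; 0 4/5 3/5 0; 0 0 0 1]
T4·…·T1 = [-1 2 0 0; 0 117/125 44/125 0; 0 -44/125 117/125 0; 0 0 0 1]
T5·…·T1 = [-1 383/250 -22/125 0; 0 117/125 44/125 0; 0 -44/125 117/125 0; 0 0 0 1]
T6·…·T1 = [-1 427/250 -161/250 0; 0 117/125 44/125 0; 0 -44/125 117/125 0; 0 0 0 1]

T = [-1 427/250 -161/250 0; 0 117/125 44/125 0; 0 -44/125 117/125 0; 0 0 0 1]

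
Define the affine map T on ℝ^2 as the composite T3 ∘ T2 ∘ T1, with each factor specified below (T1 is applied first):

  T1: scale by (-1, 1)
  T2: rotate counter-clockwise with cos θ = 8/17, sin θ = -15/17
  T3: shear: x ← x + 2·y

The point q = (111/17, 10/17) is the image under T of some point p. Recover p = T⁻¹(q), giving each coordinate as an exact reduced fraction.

T1 = [-1 0 0; 0 1 0; 0 0 1]
T2·T1 = [-8/17 15/17 0; 15/17 8/17 0; 0 0 1]
T3·…·T1 = [22/17 31/17 0; 15/17 8/17 0; 0 0 1]
det M = -1; M⁻¹ = [-8/17 31/17 0; 15/17 -22/17 0; 0 0 1]
M⁻¹ · (111/17, 10/17)ᵀ = (-2, 5)ᵀ

p = (-2, 5)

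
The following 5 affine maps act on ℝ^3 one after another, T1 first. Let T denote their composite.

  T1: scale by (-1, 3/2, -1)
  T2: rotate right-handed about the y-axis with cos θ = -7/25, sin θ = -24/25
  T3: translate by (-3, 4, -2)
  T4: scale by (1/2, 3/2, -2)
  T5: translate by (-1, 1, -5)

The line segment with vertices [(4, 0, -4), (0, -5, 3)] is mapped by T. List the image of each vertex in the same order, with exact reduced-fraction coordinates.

image vertices: (-193/50, 7, 223/25), (-53/50, -17/4, -67/25)

T1 scale by (-1, 3/2, -1): (4, 0, -4) → (-4, 0, 4); (0, -5, 3) → (0, -15/2, -3)
T2 rotate right-handed about the y-axis with cos θ = -7/25, sin θ = -24/25: (-4, 0, 4) → (-68/25, 0, -124/25); (0, -15/2, -3) → (72/25, -15/2, 21/25)
T3 translate by (-3, 4, -2): (-68/25, 0, -124/25) → (-143/25, 4, -174/25); (72/25, -15/2, 21/25) → (-3/25, -7/2, -29/25)
T4 scale by (1/2, 3/2, -2): (-143/25, 4, -174/25) → (-143/50, 6, 348/25); (-3/25, -7/2, -29/25) → (-3/50, -21/4, 58/25)
T5 translate by (-1, 1, -5): (-143/50, 6, 348/25) → (-193/50, 7, 223/25); (-3/50, -21/4, 58/25) → (-53/50, -17/4, -67/25)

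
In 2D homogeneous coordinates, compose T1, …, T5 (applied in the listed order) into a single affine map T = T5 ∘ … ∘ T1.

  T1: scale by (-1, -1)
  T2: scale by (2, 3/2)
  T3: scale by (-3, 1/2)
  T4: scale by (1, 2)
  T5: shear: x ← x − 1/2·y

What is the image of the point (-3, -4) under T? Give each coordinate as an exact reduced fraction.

T1 scale by (-1, -1): (-3, -4) → (3, 4)
T2 scale by (2, 3/2): (3, 4) → (6, 6)
T3 scale by (-3, 1/2): (6, 6) → (-18, 3)
T4 scale by (1, 2): (-18, 3) → (-18, 6)
T5 shear: x ← x − 1/2·y: (-18, 6) → (-21, 6)

T(p) = (-21, 6)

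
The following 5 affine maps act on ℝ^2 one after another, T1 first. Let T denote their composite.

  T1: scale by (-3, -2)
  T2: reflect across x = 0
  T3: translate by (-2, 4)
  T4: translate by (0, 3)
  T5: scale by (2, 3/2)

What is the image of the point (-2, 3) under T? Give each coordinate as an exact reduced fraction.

T(p) = (-16, 3/2)

T1 scale by (-3, -2): (-2, 3) → (6, -6)
T2 reflect across x = 0: (6, -6) → (-6, -6)
T3 translate by (-2, 4): (-6, -6) → (-8, -2)
T4 translate by (0, 3): (-8, -2) → (-8, 1)
T5 scale by (2, 3/2): (-8, 1) → (-16, 3/2)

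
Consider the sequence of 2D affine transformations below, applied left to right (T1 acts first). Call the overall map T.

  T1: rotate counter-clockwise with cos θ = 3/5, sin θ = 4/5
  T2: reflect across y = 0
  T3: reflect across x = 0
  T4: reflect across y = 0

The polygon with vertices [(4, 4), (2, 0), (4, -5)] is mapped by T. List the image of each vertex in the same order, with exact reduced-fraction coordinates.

image vertices: (4/5, 28/5), (-6/5, 8/5), (-32/5, 1/5)

T1 rotate counter-clockwise with cos θ = 3/5, sin θ = 4/5: (4, 4) → (-4/5, 28/5); (2, 0) → (6/5, 8/5); (4, -5) → (32/5, 1/5)
T2 reflect across y = 0: (-4/5, 28/5) → (-4/5, -28/5); (6/5, 8/5) → (6/5, -8/5); (32/5, 1/5) → (32/5, -1/5)
T3 reflect across x = 0: (-4/5, -28/5) → (4/5, -28/5); (6/5, -8/5) → (-6/5, -8/5); (32/5, -1/5) → (-32/5, -1/5)
T4 reflect across y = 0: (4/5, -28/5) → (4/5, 28/5); (-6/5, -8/5) → (-6/5, 8/5); (-32/5, -1/5) → (-32/5, 1/5)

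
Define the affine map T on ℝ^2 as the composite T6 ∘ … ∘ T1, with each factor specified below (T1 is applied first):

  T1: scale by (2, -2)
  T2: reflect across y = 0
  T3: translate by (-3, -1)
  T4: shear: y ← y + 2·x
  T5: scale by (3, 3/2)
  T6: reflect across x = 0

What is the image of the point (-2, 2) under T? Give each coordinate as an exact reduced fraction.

T1 scale by (2, -2): (-2, 2) → (-4, -4)
T2 reflect across y = 0: (-4, -4) → (-4, 4)
T3 translate by (-3, -1): (-4, 4) → (-7, 3)
T4 shear: y ← y + 2·x: (-7, 3) → (-7, -11)
T5 scale by (3, 3/2): (-7, -11) → (-21, -33/2)
T6 reflect across x = 0: (-21, -33/2) → (21, -33/2)

T(p) = (21, -33/2)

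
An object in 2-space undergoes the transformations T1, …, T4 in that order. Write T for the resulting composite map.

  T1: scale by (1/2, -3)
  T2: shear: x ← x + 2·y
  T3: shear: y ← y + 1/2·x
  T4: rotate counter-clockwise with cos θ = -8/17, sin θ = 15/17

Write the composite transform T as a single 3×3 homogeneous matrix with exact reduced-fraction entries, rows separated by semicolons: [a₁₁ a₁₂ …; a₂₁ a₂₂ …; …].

T1 = [1/2 0 0; 0 -3 0; 0 0 1]
T2·T1 = [1/2 -6 0; 0 -3 0; 0 0 1]
T3·…·T1 = [1/2 -6 0; 1/4 -6 0; 0 0 1]
T4·…·T1 = [-31/68 138/17 0; 11/34 -42/17 0; 0 0 1]

T = [-31/68 138/17 0; 11/34 -42/17 0; 0 0 1]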